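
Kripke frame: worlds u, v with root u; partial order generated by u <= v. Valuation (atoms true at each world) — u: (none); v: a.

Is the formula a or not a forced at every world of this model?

No

Not every world: u does not force a or not a.
u does not force a or not a: neither disjunct is forced at u.
u lacks atom a, so u does not force a.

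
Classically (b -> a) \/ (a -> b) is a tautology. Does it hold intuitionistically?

No

This is the Gödel–Dummett linearity axiom, which is not intuitionistically valid.
A Kripke countermodel: worlds u, v, w; order generated by u <= v, u <= w; atoms true at each world — u:{}; v:{b}; w:{a}.
u ||-/- (b -> a) \/ (a -> b): neither disjunct is forced at u.
u ||-/- b -> a: at the accessible world v, v ||- b but v ||-/- a.
v lacks atom a, so v ||-/- a.
So the root u does not force the formula.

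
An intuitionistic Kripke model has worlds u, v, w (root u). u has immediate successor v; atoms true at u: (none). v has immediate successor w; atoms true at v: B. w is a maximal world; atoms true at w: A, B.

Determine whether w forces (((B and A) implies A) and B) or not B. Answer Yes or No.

Yes

w forces (((B and A) implies A) and B) or not B via the disjunct ((B and A) implies A) and B.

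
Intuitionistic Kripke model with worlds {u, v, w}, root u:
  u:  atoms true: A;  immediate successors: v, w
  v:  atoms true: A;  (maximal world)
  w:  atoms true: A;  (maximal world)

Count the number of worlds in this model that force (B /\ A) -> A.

u: forces it.
v: forces it.
w: forces it.
Worlds forcing the formula: {u, v, w}.

3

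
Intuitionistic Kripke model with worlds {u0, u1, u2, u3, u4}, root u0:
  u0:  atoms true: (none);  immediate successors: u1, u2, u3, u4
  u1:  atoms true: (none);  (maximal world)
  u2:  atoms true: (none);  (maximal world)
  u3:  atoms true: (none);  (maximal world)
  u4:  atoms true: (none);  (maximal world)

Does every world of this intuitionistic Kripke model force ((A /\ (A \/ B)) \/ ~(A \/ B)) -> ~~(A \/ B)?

No

Not every world: u0 ||-/- ((A /\ (A \/ B)) \/ ~(A \/ B)) -> ~~(A \/ B).
u0 ||-/- ((A /\ (A \/ B)) \/ ~(A \/ B)) -> ~~(A \/ B): already at u0 itself, u0 ||- (A /\ (A \/ B)) \/ ~(A \/ B) but u0 ||-/- ~~(A \/ B).
u0 ||-/- ~~(A \/ B) since u0 is accessible from u0 and u0 ||- ~(A \/ B).
u0 ||- ~(A \/ B): no world accessible from u0 forces A \/ B.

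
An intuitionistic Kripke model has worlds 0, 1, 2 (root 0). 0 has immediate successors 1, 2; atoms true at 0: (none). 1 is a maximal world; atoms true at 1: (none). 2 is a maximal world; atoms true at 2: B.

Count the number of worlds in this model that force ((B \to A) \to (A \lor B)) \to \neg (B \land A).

0: forces it.
1: forces it.
2: forces it.
Worlds forcing the formula: {0, 1, 2}.

3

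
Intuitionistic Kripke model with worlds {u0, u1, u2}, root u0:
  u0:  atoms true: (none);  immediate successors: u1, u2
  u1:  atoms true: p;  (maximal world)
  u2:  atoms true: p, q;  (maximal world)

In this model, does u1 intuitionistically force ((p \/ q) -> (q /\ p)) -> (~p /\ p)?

Yes

u1 ||- ((p \/ q) -> (q /\ p)) -> (~p /\ p) vacuously: no world accessible from u1 forces the antecedent (p \/ q) -> (q /\ p).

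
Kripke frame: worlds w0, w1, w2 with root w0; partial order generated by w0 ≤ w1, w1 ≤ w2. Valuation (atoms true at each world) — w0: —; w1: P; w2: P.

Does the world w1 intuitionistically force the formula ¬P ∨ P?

Yes

w1 ⊩ ¬P ∨ P via the disjunct P.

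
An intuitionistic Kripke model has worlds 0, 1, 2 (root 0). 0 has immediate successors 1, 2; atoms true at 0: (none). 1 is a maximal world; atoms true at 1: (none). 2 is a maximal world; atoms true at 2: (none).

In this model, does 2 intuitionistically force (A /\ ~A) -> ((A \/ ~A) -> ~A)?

2 ||- (A /\ ~A) -> ((A \/ ~A) -> ~A) vacuously: no world accessible from 2 forces the antecedent A /\ ~A.

Yes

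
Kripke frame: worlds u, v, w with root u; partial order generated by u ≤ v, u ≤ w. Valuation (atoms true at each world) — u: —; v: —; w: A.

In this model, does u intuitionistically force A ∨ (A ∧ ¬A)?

u ⊮ A ∨ (A ∧ ¬A): neither disjunct is forced at u.
u lacks atom A, so u ⊮ A.

No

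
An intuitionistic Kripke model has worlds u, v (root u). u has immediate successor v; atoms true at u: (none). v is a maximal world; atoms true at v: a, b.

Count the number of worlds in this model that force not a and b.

0

u: does not force it — u does not force not a and b since u fails not a.
v: does not force it — v does not force not a and b since v fails not a.
Worlds forcing the formula: { }.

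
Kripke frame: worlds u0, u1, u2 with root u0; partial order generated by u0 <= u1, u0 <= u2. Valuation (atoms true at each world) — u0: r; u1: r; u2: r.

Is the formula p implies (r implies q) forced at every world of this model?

Yes

u0 forces p implies (r implies q) vacuously: no world accessible from u0 forces the antecedent p.
Since the root u0 forces p implies (r implies q) and forcing is persistent (monotone upward), every world forces it.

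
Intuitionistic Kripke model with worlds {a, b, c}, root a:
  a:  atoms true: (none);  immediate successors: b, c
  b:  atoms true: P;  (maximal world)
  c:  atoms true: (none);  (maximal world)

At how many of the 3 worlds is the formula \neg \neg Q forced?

a: does not force it — a \nVdash \neg \neg Q since a is accessible from a and a \Vdash \neg Q.
b: does not force it — b \nVdash \neg \neg Q since b is accessible from b and b \Vdash \neg Q.
c: does not force it.
Worlds forcing the formula: { }.

0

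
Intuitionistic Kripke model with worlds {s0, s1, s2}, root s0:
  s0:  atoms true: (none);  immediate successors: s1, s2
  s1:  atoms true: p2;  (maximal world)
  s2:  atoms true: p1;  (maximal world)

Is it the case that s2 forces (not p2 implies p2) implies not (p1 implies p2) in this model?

Yes

s2 forces (not p2 implies p2) implies not (p1 implies p2) vacuously: no world accessible from s2 forces the antecedent not p2 implies p2.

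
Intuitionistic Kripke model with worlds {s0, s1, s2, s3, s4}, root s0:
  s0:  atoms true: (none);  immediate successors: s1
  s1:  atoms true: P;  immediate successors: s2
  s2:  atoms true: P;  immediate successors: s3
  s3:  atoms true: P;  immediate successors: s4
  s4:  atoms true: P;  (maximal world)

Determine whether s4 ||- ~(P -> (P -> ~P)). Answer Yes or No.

Yes

s4 ||- ~(P -> (P -> ~P)): no world accessible from s4 forces P -> (P -> ~P).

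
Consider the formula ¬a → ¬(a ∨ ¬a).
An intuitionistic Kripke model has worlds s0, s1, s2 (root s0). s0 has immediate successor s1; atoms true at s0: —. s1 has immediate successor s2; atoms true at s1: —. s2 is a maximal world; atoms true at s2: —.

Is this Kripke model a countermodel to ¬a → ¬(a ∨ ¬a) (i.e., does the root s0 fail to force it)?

s0 ⊮ ¬a → ¬(a ∨ ¬a): already at s0 itself, s0 ⊩ ¬a but s0 ⊮ ¬(a ∨ ¬a).
s0 ⊮ ¬(a ∨ ¬a) since s0 is accessible from s0 and s0 ⊩ a ∨ ¬a.
s0 ⊩ a ∨ ¬a via the disjunct ¬a.
So the root s0 does not force ¬a → ¬(a ∨ ¬a); the model is a countermodel.

Yes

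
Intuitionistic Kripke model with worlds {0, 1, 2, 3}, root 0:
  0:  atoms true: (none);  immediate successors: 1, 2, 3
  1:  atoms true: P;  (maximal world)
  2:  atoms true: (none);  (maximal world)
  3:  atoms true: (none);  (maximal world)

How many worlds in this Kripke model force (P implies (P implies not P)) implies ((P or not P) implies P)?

1

0: does not force it — 0 does not force (P implies (P implies not P)) implies ((P or not P) implies P): at the accessible world 2, 2 forces P implies (P implies not P) but 2 does not force (P or not P) implies P.
1: forces it.
2: does not force it — 2 does not force (P implies (P implies not P)) implies ((P or not P) implies P): already at 2 itself, 2 forces P implies (P implies not P) but 2 does not force (P or not P) implies P.
3: does not force it.
Worlds forcing the formula: {1}.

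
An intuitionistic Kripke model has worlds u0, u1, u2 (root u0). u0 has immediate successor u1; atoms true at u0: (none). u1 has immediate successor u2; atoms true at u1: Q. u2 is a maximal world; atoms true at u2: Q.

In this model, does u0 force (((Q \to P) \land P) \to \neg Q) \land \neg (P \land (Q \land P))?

u0 \Vdash (((Q \to P) \land P) \to \neg Q) \land \neg (P \land (Q \land P)) since u0 forces both conjuncts.

Yes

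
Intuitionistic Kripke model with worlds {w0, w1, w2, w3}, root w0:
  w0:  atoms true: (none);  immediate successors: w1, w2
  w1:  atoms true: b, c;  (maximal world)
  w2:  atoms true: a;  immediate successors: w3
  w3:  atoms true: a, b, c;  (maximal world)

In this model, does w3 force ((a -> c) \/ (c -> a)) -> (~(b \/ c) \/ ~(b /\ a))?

w3 ||-/- ((a -> c) \/ (c -> a)) -> (~(b \/ c) \/ ~(b /\ a)): already at w3 itself, w3 ||- (a -> c) \/ (c -> a) but w3 ||-/- ~(b \/ c) \/ ~(b /\ a).
w3 ||-/- ~(b \/ c) \/ ~(b /\ a): neither disjunct is forced at w3.
w3 ||-/- ~(b \/ c) since w3 is accessible from w3 and w3 ||- b \/ c.

No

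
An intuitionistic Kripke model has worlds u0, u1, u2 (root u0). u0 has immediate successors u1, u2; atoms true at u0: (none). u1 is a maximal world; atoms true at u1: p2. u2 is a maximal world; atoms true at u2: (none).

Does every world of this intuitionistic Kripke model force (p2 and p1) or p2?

Not every world: u0 does not force (p2 and p1) or p2.
u0 does not force (p2 and p1) or p2: neither disjunct is forced at u0.
u0 does not force p2 and p1 since u0 fails p2.

No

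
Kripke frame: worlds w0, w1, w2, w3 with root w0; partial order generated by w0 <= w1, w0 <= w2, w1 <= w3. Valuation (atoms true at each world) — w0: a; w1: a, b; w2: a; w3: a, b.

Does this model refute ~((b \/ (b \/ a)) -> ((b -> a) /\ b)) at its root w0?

Yes

w0 ||-/- ~((b \/ (b \/ a)) -> ((b -> a) /\ b)) since w1 is accessible from w0 and w1 ||- (b \/ (b \/ a)) -> ((b -> a) /\ b).
w1 ||- (b \/ (b \/ a)) -> ((b -> a) /\ b): every world accessible from w1 that forces b \/ (b \/ a) (namely w1, w3) also forces (b -> a) /\ b.
So the root w0 does not force ~((b \/ (b \/ a)) -> ((b -> a) /\ b)); the model is a countermodel.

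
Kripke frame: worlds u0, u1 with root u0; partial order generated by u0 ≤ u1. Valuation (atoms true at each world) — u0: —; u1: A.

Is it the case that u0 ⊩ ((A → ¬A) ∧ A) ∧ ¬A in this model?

No

u0 ⊮ ((A → ¬A) ∧ A) ∧ ¬A since u0 fails (A → ¬A) ∧ A.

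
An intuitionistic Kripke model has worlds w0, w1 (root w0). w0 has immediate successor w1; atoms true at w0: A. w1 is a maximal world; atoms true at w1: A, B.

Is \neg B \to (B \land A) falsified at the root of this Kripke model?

w0 \Vdash \neg B \to (B \land A) vacuously: no world accessible from w0 forces the antecedent \neg B.
So the root w0 forces \neg B \to (B \land A); the model is not a countermodel.

No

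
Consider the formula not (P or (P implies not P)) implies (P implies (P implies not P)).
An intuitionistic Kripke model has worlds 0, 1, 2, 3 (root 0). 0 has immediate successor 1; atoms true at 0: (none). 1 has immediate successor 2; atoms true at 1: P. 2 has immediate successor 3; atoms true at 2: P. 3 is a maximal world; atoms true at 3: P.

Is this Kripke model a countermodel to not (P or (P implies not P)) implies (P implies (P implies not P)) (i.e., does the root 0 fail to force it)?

No

0 forces not (P or (P implies not P)) implies (P implies (P implies not P)) vacuously: no world accessible from 0 forces the antecedent not (P or (P implies not P)).
So the root 0 forces not (P or (P implies not P)) implies (P implies (P implies not P)); the model is not a countermodel.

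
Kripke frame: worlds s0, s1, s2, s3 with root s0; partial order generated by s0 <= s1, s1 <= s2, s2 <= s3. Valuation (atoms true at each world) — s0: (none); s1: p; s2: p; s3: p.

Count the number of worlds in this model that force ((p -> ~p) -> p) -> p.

s0: does not force it — s0 ||-/- ((p -> ~p) -> p) -> p: already at s0 itself, s0 ||- (p -> ~p) -> p but s0 ||-/- p.
s1: forces it.
s2: forces it.
s3: forces it.
Worlds forcing the formula: {s1, s2, s3}.

3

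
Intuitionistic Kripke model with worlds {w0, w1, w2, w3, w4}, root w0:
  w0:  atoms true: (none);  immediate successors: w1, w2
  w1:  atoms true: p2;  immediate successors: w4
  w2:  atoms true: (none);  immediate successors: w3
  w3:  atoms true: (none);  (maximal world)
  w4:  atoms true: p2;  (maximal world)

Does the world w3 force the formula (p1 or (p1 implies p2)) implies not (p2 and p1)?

w3 forces (p1 or (p1 implies p2)) implies not (p2 and p1): every world accessible from w3 that forces p1 or (p1 implies p2) (namely w3) also forces not (p2 and p1).

Yes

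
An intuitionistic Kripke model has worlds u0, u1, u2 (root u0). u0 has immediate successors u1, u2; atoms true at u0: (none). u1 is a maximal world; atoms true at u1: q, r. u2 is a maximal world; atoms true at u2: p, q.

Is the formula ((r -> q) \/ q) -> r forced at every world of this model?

No

Not every world: u0 ||-/- ((r -> q) \/ q) -> r.
u0 ||-/- ((r -> q) \/ q) -> r: already at u0 itself, u0 ||- (r -> q) \/ q but u0 ||-/- r.
u0 lacks atom r, so u0 ||-/- r.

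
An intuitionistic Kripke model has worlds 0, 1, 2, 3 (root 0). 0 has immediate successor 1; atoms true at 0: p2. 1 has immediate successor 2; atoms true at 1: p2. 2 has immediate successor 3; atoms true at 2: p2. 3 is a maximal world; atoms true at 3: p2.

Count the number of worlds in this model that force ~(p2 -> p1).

4

0: forces it.
1: forces it.
2: forces it.
3: forces it.
Worlds forcing the formula: {0, 1, 2, 3}.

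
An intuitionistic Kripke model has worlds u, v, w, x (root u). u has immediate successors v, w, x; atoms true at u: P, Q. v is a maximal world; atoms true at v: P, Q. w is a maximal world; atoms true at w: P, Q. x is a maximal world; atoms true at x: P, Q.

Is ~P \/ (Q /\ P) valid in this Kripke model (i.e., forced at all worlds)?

u ||- ~P \/ (Q /\ P) via the disjunct Q /\ P.
Since the root u forces ~P \/ (Q /\ P) and forcing is persistent (monotone upward), every world forces it.

Yes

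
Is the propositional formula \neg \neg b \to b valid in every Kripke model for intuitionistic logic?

No

This is double-negation elimination, which is not intuitionistically valid.
A Kripke countermodel: worlds w0, w1; order generated by w0 \le w1; atoms true at each world — w0:{}; w1:{b}.
w0 \nVdash \neg \neg b \to b: already at w0 itself, w0 \Vdash \neg \neg b but w0 \nVdash b.
w0 lacks atom b, so w0 \nVdash b.
So the root w0 does not force the formula.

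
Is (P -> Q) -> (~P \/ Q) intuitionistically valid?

No

This is the material-implication-as-disjunction principle, which is not intuitionistically valid.
A Kripke countermodel: worlds w0, w1; order generated by w0 <= w1; atoms true at each world — w0:{}; w1:{P,Q}.
w0 ||-/- (P -> Q) -> (~P \/ Q): already at w0 itself, w0 ||- P -> Q but w0 ||-/- ~P \/ Q.
w0 ||-/- ~P \/ Q: neither disjunct is forced at w0.
w0 ||-/- ~P since w1 is accessible from w0 and w1 ||- P.
So the root w0 does not force the formula.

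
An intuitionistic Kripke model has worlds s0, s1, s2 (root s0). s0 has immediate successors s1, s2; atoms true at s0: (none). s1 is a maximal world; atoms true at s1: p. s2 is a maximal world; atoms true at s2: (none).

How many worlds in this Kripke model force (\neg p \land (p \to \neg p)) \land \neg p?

1

s0: does not force it — s0 \nVdash (\neg p \land (p \to \neg p)) \land \neg p since s0 fails \neg p \land (p \to \neg p).
s1: does not force it.
s2: forces it.
Worlds forcing the formula: {s2}.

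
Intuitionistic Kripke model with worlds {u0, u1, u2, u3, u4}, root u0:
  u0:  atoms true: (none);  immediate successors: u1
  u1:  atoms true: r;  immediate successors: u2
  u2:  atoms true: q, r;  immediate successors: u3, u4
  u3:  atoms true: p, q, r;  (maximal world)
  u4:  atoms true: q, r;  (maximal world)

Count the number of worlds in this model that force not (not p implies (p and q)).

u0: does not force it — u0 does not force not (not p implies (p and q)) since u3 is accessible from u0 and u3 forces not p implies (p and q).
u1: does not force it.
u2: does not force it.
u3: does not force it.
u4: forces it.
Worlds forcing the formula: {u4}.

1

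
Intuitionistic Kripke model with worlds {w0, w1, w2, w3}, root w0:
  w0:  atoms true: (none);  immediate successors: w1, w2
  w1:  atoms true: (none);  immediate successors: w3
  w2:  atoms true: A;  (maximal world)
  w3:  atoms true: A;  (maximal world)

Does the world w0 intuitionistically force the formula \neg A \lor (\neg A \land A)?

No

w0 \nVdash \neg A \lor (\neg A \land A): neither disjunct is forced at w0.
w0 \nVdash \neg A since w2 is accessible from w0 and w2 \Vdash A.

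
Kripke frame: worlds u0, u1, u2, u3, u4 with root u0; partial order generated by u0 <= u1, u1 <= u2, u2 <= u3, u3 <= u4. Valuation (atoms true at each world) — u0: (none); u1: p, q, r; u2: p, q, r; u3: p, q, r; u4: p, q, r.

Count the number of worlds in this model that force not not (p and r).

u0: forces it.
u1: forces it.
u2: forces it.
u3: forces it.
u4: forces it.
Worlds forcing the formula: {u0, u1, u2, u3, u4}.

5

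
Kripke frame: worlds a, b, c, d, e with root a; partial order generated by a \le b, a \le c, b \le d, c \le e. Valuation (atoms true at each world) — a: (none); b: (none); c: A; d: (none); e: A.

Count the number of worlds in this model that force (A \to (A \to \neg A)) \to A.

a: does not force it — a \nVdash (A \to (A \to \neg A)) \to A: at the accessible world b, b \Vdash A \to (A \to \neg A) but b \nVdash A.
b: does not force it.
c: forces it.
d: does not force it.
e: forces it.
Worlds forcing the formula: {c, e}.

2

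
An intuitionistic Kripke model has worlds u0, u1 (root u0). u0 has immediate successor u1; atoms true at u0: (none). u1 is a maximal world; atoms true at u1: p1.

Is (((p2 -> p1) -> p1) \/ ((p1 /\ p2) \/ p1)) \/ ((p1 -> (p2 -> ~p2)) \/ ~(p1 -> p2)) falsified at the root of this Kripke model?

No

u0 ||- (((p2 -> p1) -> p1) \/ ((p1 /\ p2) \/ p1)) \/ ((p1 -> (p2 -> ~p2)) \/ ~(p1 -> p2)) via the disjunct (p1 -> (p2 -> ~p2)) \/ ~(p1 -> p2).
So the root u0 forces (((p2 -> p1) -> p1) \/ ((p1 /\ p2) \/ p1)) \/ ((p1 -> (p2 -> ~p2)) \/ ~(p1 -> p2)); the model is not a countermodel.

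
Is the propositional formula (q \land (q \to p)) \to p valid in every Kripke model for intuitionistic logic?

This is modus ponens in implicational form, which is intuitionistically derivable.
If a world forces q and q \to p, then applying the implication at that world (which is accessible from itself) gives p.

Yes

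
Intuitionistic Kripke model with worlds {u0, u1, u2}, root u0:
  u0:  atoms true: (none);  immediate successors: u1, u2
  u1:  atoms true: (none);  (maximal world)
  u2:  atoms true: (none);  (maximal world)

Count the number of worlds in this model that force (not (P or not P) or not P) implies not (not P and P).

3

u0: forces it.
u1: forces it.
u2: forces it.
Worlds forcing the formula: {u0, u1, u2}.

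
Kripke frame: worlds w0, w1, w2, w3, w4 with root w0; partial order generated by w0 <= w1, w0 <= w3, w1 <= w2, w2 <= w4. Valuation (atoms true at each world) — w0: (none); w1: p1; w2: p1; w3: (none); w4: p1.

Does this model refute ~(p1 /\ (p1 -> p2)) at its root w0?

w0 ||- ~(p1 /\ (p1 -> p2)): no world accessible from w0 forces p1 /\ (p1 -> p2).
So the root w0 forces ~(p1 /\ (p1 -> p2)); the model is not a countermodel.

No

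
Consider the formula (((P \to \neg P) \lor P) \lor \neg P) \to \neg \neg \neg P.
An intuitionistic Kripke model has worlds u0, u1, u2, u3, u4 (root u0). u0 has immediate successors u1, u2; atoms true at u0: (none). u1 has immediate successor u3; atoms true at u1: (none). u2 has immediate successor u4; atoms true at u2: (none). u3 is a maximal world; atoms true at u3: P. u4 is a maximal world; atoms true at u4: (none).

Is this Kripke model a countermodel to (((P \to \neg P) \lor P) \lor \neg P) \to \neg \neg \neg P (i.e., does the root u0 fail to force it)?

u0 \nVdash (((P \to \neg P) \lor P) \lor \neg P) \to \neg \neg \neg P: at the accessible world u3, u3 \Vdash ((P \to \neg P) \lor P) \lor \neg P but u3 \nVdash \neg \neg \neg P.
u3 \nVdash \neg \neg \neg P since u3 is accessible from u3 and u3 \Vdash \neg \neg P.
u3 \Vdash \neg \neg P: no world accessible from u3 forces \neg P.
So the root u0 does not force (((P \to \neg P) \lor P) \lor \neg P) \to \neg \neg \neg P; the model is a countermodel.

Yes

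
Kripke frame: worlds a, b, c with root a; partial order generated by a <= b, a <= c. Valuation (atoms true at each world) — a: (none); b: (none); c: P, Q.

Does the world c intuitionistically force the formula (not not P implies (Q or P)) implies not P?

No

c does not force (not not P implies (Q or P)) implies not P: already at c itself, c forces not not P implies (Q or P) but c does not force not P.
c does not force not P since c is accessible from c and c forces P.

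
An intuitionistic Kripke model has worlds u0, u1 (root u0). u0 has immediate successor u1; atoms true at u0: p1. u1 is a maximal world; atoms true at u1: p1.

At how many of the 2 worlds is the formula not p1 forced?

0

u0: does not force it — u0 does not force not p1 since u0 is accessible from u0 and u0 forces p1.
u1: does not force it — u1 does not force not p1 since u1 is accessible from u1 and u1 forces p1.
Worlds forcing the formula: { }.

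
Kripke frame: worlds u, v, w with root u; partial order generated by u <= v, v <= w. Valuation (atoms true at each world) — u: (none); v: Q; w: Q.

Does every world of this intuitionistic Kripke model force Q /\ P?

No

Not every world: u ||-/- Q /\ P.
u ||-/- Q /\ P since u fails Q.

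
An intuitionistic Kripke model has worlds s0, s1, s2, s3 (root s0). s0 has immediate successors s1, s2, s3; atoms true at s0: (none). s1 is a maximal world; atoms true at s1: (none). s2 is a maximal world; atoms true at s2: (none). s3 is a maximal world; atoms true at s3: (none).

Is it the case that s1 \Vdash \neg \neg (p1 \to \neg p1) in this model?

s1 \Vdash \neg \neg (p1 \to \neg p1): no world accessible from s1 forces \neg (p1 \to \neg p1).

Yes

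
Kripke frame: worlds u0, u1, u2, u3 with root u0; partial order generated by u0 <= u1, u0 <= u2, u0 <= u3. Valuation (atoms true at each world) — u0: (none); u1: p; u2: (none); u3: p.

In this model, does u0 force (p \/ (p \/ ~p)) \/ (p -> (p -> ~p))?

u0 ||-/- (p \/ (p \/ ~p)) \/ (p -> (p -> ~p)): neither disjunct is forced at u0.
u0 ||-/- p \/ (p \/ ~p): neither disjunct is forced at u0.
u0 lacks atom p, so u0 ||-/- p.

No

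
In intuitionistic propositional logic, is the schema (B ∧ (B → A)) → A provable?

This is modus ponens in implicational form, which is intuitionistically derivable.
If a world forces B and B → A, then applying the implication at that world (which is accessible from itself) gives A.

Yes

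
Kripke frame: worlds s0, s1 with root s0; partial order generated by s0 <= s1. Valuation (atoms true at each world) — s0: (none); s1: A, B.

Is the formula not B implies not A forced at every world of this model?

Yes

s0 forces not B implies not A vacuously: no world accessible from s0 forces the antecedent not B.
Since the root s0 forces not B implies not A and forcing is persistent (monotone upward), every world forces it.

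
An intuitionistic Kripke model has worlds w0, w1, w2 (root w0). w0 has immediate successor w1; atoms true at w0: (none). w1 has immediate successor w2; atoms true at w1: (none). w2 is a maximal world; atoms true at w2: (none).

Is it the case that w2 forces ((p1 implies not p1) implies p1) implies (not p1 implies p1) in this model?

Yes

w2 forces ((p1 implies not p1) implies p1) implies (not p1 implies p1) vacuously: no world accessible from w2 forces the antecedent (p1 implies not p1) implies p1.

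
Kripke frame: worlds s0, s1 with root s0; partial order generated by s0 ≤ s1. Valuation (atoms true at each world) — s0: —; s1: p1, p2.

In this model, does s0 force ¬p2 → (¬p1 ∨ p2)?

Yes

s0 ⊩ ¬p2 → (¬p1 ∨ p2) vacuously: no world accessible from s0 forces the antecedent ¬p2.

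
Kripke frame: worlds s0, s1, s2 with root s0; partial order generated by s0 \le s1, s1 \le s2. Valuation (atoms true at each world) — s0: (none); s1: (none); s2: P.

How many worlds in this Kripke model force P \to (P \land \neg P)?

0

s0: does not force it — s0 \nVdash P \to (P \land \neg P): at the accessible world s2, s2 \Vdash P but s2 \nVdash P \land \neg P.
s1: does not force it — s1 \nVdash P \to (P \land \neg P): at the accessible world s2, s2 \Vdash P but s2 \nVdash P \land \neg P.
s2: does not force it — s2 \nVdash P \to (P \land \neg P): already at s2 itself, s2 \Vdash P but s2 \nVdash P \land \neg P.
Worlds forcing the formula: { }.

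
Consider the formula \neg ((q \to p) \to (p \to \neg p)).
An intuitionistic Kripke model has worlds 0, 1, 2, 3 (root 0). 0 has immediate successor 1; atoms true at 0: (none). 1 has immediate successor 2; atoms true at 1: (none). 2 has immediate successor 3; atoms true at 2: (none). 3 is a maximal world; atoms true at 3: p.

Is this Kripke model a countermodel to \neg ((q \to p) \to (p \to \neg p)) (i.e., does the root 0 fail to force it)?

No

0 \Vdash \neg ((q \to p) \to (p \to \neg p)): no world accessible from 0 forces (q \to p) \to (p \to \neg p).
So the root 0 forces \neg ((q \to p) \to (p \to \neg p)); the model is not a countermodel.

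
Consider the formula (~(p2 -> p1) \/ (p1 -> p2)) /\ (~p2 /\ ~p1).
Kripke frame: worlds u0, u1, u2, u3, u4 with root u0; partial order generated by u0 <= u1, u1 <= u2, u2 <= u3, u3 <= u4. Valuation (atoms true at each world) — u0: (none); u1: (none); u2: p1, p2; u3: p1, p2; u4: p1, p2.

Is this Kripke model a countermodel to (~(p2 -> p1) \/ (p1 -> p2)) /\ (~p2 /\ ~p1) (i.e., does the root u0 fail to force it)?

u0 ||-/- (~(p2 -> p1) \/ (p1 -> p2)) /\ (~p2 /\ ~p1) since u0 fails ~p2 /\ ~p1.
So the root u0 does not force (~(p2 -> p1) \/ (p1 -> p2)) /\ (~p2 /\ ~p1); the model is a countermodel.

Yes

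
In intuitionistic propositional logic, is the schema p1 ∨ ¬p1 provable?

This is the law of excluded middle, which is not intuitionistically valid.
A Kripke countermodel: worlds w0, w1; order generated by w0 ≤ w1; atoms true at each world — w0:{}; w1:{p1}.
w0 ⊮ p1 ∨ ¬p1: neither disjunct is forced at w0.
w0 lacks atom p1, so w0 ⊮ p1.
So the root w0 does not force the formula.

No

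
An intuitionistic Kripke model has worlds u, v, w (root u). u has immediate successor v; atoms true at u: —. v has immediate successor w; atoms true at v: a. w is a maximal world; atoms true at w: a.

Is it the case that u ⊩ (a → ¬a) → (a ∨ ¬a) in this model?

Yes

u ⊩ (a → ¬a) → (a ∨ ¬a) vacuously: no world accessible from u forces the antecedent a → ¬a.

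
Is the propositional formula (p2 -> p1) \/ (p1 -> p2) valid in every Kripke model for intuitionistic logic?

No

This is the Gödel–Dummett linearity axiom, which is not intuitionistically valid.
A Kripke countermodel: worlds w0, w1, w2; order generated by w0 <= w1, w0 <= w2; atoms true at each world — w0:{}; w1:{p2}; w2:{p1}.
w0 ||-/- (p2 -> p1) \/ (p1 -> p2): neither disjunct is forced at w0.
w0 ||-/- p2 -> p1: at the accessible world w1, w1 ||- p2 but w1 ||-/- p1.
w1 lacks atom p1, so w1 ||-/- p1.
So the root w0 does not force the formula.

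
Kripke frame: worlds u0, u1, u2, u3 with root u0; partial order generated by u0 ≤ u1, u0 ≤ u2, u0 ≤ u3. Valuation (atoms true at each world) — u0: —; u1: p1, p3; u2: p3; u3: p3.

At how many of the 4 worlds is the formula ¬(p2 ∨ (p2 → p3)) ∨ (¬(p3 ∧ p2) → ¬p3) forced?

u0: does not force it — u0 ⊮ ¬(p2 ∨ (p2 → p3)) ∨ (¬(p3 ∧ p2) → ¬p3): neither disjunct is forced at u0.
u1: does not force it — u1 ⊮ ¬(p2 ∨ (p2 → p3)) ∨ (¬(p3 ∧ p2) → ¬p3): neither disjunct is forced at u1.
u2: does not force it — u2 ⊮ ¬(p2 ∨ (p2 → p3)) ∨ (¬(p3 ∧ p2) → ¬p3): neither disjunct is forced at u2.
u3: does not force it.
Worlds forcing the formula: { }.

0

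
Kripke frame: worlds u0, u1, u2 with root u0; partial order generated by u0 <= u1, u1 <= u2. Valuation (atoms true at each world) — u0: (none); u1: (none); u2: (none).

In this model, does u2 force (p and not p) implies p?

Yes

u2 forces (p and not p) implies p vacuously: no world accessible from u2 forces the antecedent p and not p.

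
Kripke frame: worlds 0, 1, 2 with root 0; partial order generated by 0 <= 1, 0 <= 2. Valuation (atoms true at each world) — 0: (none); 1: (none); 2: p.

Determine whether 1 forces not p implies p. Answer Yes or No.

No

1 does not force not p implies p: already at 1 itself, 1 forces not p but 1 does not force p.
1 lacks atom p, so 1 does not force p.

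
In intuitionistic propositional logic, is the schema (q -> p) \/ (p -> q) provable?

No

This is the Gödel–Dummett linearity axiom, which is not intuitionistically valid.
A Kripke countermodel: worlds u0, u1, u2; order generated by u0 <= u1, u0 <= u2; atoms true at each world — u0:{}; u1:{q}; u2:{p}.
u0 ||-/- (q -> p) \/ (p -> q): neither disjunct is forced at u0.
u0 ||-/- q -> p: at the accessible world u1, u1 ||- q but u1 ||-/- p.
u1 lacks atom p, so u1 ||-/- p.
So the root u0 does not force the formula.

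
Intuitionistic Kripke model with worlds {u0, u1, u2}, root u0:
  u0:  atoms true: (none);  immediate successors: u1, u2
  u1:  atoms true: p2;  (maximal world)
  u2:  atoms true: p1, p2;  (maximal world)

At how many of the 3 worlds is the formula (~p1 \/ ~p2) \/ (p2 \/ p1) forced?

2

u0: does not force it — u0 ||-/- (~p1 \/ ~p2) \/ (p2 \/ p1): neither disjunct is forced at u0.
u1: forces it.
u2: forces it.
Worlds forcing the formula: {u1, u2}.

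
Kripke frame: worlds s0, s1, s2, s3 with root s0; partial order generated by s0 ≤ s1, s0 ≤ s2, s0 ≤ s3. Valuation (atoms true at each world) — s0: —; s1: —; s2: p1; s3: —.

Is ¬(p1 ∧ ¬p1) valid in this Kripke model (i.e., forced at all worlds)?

s0 ⊩ ¬(p1 ∧ ¬p1): no world accessible from s0 forces p1 ∧ ¬p1.
Since the root s0 forces ¬(p1 ∧ ¬p1) and forcing is persistent (monotone upward), every world forces it.

Yes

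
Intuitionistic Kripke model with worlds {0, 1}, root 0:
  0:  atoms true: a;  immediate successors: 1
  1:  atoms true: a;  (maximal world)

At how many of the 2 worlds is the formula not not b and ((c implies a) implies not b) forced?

0

0: does not force it — 0 does not force not not b and ((c implies a) implies not b) since 0 fails not not b.
1: does not force it — 1 does not force not not b and ((c implies a) implies not b) since 1 fails not not b.
Worlds forcing the formula: { }.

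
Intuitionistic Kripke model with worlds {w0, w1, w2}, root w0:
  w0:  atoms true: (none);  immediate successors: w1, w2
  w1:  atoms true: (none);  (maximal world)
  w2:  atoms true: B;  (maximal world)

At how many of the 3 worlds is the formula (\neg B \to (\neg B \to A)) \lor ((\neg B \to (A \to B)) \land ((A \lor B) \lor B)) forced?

1

w0: does not force it — w0 \nVdash (\neg B \to (\neg B \to A)) \lor ((\neg B \to (A \to B)) \land ((A \lor B) \lor B)): neither disjunct is forced at w0.
w1: does not force it.
w2: forces it.
Worlds forcing the formula: {w2}.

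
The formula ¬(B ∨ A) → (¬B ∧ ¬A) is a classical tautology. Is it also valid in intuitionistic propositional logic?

This is a constructively valid De Morgan direction (negated disjunction to conjunction of negations), which is intuitionistically derivable.
From ¬(B ∨ A): if B held then B ∨ A would, contradiction — so ¬B; similarly ¬A.

Yes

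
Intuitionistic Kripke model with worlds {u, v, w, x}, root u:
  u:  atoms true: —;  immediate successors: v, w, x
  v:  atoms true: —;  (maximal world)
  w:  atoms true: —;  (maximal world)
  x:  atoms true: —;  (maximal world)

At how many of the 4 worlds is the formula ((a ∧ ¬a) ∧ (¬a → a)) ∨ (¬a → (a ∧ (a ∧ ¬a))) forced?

u: does not force it — u ⊮ ((a ∧ ¬a) ∧ (¬a → a)) ∨ (¬a → (a ∧ (a ∧ ¬a))): neither disjunct is forced at u.
v: does not force it.
w: does not force it.
x: does not force it.
Worlds forcing the formula: { }.

0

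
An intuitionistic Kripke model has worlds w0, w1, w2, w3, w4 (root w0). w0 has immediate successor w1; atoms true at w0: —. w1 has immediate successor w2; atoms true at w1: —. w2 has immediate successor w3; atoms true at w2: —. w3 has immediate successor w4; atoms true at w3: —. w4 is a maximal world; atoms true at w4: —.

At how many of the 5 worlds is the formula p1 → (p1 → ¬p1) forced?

5

w0: forces it.
w1: forces it.
w2: forces it.
w3: forces it.
w4: forces it.
Worlds forcing the formula: {w0, w1, w2, w3, w4}.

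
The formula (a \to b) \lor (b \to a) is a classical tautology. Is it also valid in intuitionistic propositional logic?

No

This is the Gödel–Dummett linearity axiom, which is not intuitionistically valid.
A Kripke countermodel: worlds s0, s1, s2; order generated by s0 \le s1, s0 \le s2; atoms true at each world — s0:{}; s1:{a}; s2:{b}.
s0 \nVdash (a \to b) \lor (b \to a): neither disjunct is forced at s0.
s0 \nVdash a \to b: at the accessible world s1, s1 \Vdash a but s1 \nVdash b.
s1 lacks atom b, so s1 \nVdash b.
So the root s0 does not force the formula.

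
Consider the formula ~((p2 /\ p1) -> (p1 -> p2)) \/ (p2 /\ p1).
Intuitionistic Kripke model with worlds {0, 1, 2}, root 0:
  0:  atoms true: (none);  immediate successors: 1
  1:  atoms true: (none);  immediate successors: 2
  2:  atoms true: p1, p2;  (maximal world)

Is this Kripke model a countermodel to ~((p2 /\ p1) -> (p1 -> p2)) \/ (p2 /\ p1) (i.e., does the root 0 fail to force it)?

Yes

0 ||-/- ~((p2 /\ p1) -> (p1 -> p2)) \/ (p2 /\ p1): neither disjunct is forced at 0.
0 ||-/- ~((p2 /\ p1) -> (p1 -> p2)) since 0 is accessible from 0 and 0 ||- (p2 /\ p1) -> (p1 -> p2).
0 ||- (p2 /\ p1) -> (p1 -> p2): every world accessible from 0 that forces p2 /\ p1 (namely 2) also forces p1 -> p2.
So the root 0 does not force ~((p2 /\ p1) -> (p1 -> p2)) \/ (p2 /\ p1); the model is a countermodel.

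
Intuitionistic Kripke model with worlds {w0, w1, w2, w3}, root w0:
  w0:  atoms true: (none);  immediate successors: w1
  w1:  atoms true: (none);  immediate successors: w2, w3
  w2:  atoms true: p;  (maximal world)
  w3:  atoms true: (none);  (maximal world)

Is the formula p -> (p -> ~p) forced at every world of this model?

Not every world: w0 ||-/- p -> (p -> ~p).
w0 ||-/- p -> (p -> ~p): at the accessible world w2, w2 ||- p but w2 ||-/- p -> ~p.
w2 ||-/- p -> ~p: already at w2 itself, w2 ||- p but w2 ||-/- ~p.

No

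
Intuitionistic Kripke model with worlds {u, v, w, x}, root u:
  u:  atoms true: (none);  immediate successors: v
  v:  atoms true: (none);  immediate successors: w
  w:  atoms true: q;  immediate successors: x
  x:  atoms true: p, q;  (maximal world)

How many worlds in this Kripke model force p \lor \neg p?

1

u: does not force it — u \nVdash p \lor \neg p: neither disjunct is forced at u.
v: does not force it — v \nVdash p \lor \neg p: neither disjunct is forced at v.
w: does not force it.
x: forces it.
Worlds forcing the formula: {x}.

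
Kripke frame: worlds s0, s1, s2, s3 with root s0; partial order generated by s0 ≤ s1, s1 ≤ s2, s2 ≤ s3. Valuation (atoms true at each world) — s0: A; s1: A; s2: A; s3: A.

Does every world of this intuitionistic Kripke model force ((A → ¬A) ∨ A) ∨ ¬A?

Yes

s0 ⊩ ((A → ¬A) ∨ A) ∨ ¬A via the disjunct (A → ¬A) ∨ A.
Since the root s0 forces ((A → ¬A) ∨ A) ∨ ¬A and forcing is persistent (monotone upward), every world forces it.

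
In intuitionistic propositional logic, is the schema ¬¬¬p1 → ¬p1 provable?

Yes

This is triple-negation reduction, which is intuitionistically derivable.
Assume ¬¬¬p1 and suppose p1. Then ¬¬p1 (double-negation introduction), contradicting ¬¬¬p1. So ¬p1.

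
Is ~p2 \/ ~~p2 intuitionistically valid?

This is the weak law of excluded middle, which is not intuitionistically valid.
A Kripke countermodel: worlds a, b, c; order generated by a <= b, a <= c; atoms true at each world — a:{}; b:{p2}; c:{}.
a ||-/- ~p2 \/ ~~p2: neither disjunct is forced at a.
a ||-/- ~p2 since b is accessible from a and b ||- p2.
So the root a does not force the formula.

No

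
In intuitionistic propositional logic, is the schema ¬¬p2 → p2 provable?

This is double-negation elimination, which is not intuitionistically valid.
A Kripke countermodel: worlds w0, w1; order generated by w0 ≤ w1; atoms true at each world — w0:{}; w1:{p2}.
w0 ⊮ ¬¬p2 → p2: already at w0 itself, w0 ⊩ ¬¬p2 but w0 ⊮ p2.
w0 lacks atom p2, so w0 ⊮ p2.
So the root w0 does not force the formula.

No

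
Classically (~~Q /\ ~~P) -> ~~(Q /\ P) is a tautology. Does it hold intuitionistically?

Yes

This is the distribution of double negation over conjunction, which is intuitionistically derivable.
Assume ~~Q, ~~P, and ~(Q /\ P). From Q we'd get ~P (since Q /\ P is refuted), contradicting ~~P; so ~Q, contradicting ~~Q.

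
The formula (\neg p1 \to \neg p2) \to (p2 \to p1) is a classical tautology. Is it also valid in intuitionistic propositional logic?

This is the converse of contraposition, which is not intuitionistically valid.
A Kripke countermodel: worlds u, v; order generated by u \le v; atoms true at each world — u:{p2}; v:{p1,p2}.
u \nVdash (\neg p1 \to \neg p2) \to (p2 \to p1): already at u itself, u \Vdash \neg p1 \to \neg p2 but u \nVdash p2 \to p1.
u \nVdash p2 \to p1: already at u itself, u \Vdash p2 but u \nVdash p1.
u lacks atom p1, so u \nVdash p1.
So the root u does not force the formula.

No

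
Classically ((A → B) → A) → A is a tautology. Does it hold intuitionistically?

No

This is Peirce's law, which is not intuitionistically valid.
A Kripke countermodel: worlds w0, w1; order generated by w0 ≤ w1; atoms true at each world — w0:{}; w1:{A}.
w0 ⊮ ((A → B) → A) → A: already at w0 itself, w0 ⊩ (A → B) → A but w0 ⊮ A.
w0 lacks atom A, so w0 ⊮ A.
So the root w0 does not force the formula.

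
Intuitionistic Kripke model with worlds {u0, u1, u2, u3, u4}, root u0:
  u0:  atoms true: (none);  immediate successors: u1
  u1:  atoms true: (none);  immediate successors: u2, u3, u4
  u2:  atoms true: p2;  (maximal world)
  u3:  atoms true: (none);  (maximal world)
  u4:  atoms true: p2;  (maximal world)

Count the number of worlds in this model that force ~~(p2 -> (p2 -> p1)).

1

u0: does not force it — u0 ||-/- ~~(p2 -> (p2 -> p1)) since u2 is accessible from u0 and u2 ||- ~(p2 -> (p2 -> p1)).
u1: does not force it.
u2: does not force it.
u3: forces it.
u4: does not force it.
Worlds forcing the formula: {u3}.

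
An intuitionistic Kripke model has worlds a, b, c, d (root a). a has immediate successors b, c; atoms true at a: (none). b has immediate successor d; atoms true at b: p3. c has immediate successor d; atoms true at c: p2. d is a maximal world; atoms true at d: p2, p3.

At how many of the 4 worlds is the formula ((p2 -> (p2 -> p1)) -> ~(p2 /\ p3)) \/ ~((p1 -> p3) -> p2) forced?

a: forces it.
b: forces it.
c: forces it.
d: forces it.
Worlds forcing the formula: {a, b, c, d}.

4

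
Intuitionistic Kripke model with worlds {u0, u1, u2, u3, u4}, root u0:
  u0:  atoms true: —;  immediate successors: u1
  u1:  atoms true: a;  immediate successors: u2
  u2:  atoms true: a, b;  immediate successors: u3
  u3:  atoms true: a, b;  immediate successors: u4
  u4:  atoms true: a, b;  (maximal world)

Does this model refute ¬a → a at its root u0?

No

u0 ⊩ ¬a → a vacuously: no world accessible from u0 forces the antecedent ¬a.
So the root u0 forces ¬a → a; the model is not a countermodel.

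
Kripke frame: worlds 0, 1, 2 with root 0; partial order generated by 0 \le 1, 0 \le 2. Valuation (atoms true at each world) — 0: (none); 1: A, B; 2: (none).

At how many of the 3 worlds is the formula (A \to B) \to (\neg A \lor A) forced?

0: does not force it — 0 \nVdash (A \to B) \to (\neg A \lor A): already at 0 itself, 0 \Vdash A \to B but 0 \nVdash \neg A \lor A.
1: forces it.
2: forces it.
Worlds forcing the formula: {1, 2}.

2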